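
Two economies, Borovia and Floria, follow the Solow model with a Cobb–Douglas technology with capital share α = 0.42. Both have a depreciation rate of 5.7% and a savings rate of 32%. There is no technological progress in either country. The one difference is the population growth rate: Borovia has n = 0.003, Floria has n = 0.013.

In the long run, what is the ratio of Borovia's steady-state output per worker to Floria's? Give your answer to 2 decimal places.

y*_B / y*_F ≈ 1.12

Steady-state y* = [s/(n + δ)]^(α/(1−α)), so the ratio is [ (s_B/(n + δ)_B) / (s_F/(n + δ)_F) ]^0.7241.
s_B/(n + δ)_B = 0.32/0.060 = 5.3333; s_F/(n + δ)_F = 0.32/0.070 = 4.5714.
Ratio = (5.3333/4.5714)^0.7241 = 1.1667^0.7241 ≈ 1.1181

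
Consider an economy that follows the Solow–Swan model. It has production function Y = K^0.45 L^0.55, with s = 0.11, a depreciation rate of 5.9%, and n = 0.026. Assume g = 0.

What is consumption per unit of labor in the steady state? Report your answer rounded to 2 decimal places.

In steady state, investment equals break-even investment: s·k^α = (n + δ)·k.
Dividing both sides by k: k^(1−α) = s / (n + δ).
k^0.55 = 0.11 / (0.026 + 0.059) = 0.11 / 0.085 = 1.2941
k* = 1.2941^(1/0.55) ≈ 1.5980
y* = (k*)^α = 1.5980^0.45 ≈ 1.2348
c* = (1 − s)·y* = (1 − 0.11) × 1.2348 ≈ 1.0990

c* ≈ 1.10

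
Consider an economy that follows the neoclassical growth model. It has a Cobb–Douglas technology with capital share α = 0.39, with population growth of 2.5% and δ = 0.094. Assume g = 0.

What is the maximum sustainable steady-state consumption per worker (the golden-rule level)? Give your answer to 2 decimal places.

At the golden rule, f'(k) = n + δ, so α·k^(α−1) = n + δ and k_gold = (α/(n + δ))^(1/(1−α)).
k_gold = (0.39/0.119)^(1/0.61) = 3.2773^1.6393 ≈ 6.9998
c_gold = f(k_gold) − (n + δ)·k_gold = 2.1359 − 0.119×6.9998 ≈ 1.3029

c_gold ≈ 1.30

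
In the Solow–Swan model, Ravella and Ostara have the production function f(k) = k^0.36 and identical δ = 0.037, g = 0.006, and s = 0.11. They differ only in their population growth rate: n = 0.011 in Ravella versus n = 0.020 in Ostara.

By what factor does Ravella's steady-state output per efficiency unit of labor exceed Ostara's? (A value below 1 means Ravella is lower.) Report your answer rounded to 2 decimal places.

Steady-state y* = [s/(n + g + δ)]^(α/(1−α)), so the ratio is [ (s_R/(n + g + δ)_R) / (s_O/(n + g + δ)_O) ]^0.5625.
s_R/(n + g + δ)_R = 0.11/0.054 = 2.0370; s_O/(n + g + δ)_O = 0.11/0.063 = 1.7460.
Ratio = (2.0370/1.7460)^0.5625 = 1.1667^0.5625 ≈ 1.0906

y*_R / y*_O ≈ 1.09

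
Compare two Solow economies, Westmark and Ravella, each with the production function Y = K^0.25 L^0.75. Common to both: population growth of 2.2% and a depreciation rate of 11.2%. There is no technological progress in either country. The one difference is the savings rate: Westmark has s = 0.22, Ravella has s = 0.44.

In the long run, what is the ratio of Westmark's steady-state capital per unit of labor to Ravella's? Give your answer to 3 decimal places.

Steady-state k* = [s/(n + δ)]^(1/(1−α)), so the ratio is [ (s_W/(n + δ)_W) / (s_R/(n + δ)_R) ]^1.3333.
s_W/(n + δ)_W = 0.22/0.134 = 1.6418; s_R/(n + δ)_R = 0.44/0.134 = 3.2836.
Ratio = (1.6418/3.2836)^1.3333 = 0.5000^1.3333 ≈ 0.3969

ratio ≈ 0.397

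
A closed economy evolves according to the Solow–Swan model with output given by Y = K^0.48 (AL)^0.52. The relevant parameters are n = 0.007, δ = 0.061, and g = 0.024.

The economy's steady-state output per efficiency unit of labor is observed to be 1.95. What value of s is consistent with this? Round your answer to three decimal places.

In steady state, investment equals break-even investment: s·k^α = (n + g + δ)·k.
Since y* = [s/(n + g + δ)]^(α/(1−α)), we have s/(n + g + δ) = (y*)^((1−α)/α) = 1.95^1.0833 = 2.0616.
Therefore s = 2.0616 × (n + g + δ) = 2.0616 × 0.092 = 0.1897.

s ≈ 0.190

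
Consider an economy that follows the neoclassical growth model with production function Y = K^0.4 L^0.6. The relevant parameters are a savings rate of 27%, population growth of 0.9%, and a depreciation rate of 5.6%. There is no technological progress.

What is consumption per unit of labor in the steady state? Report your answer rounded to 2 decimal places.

At the steady state, Δk = 0, so s·k^α = (n + δ)·k.
Rearranging, k^(1−α) = s / (n + δ).
k^0.6 = 0.27 / (0.009 + 0.056) = 0.27 / 0.065 = 4.1538
k* = 4.1538^(1/0.6) ≈ 10.7335
y* = (k*)^α = 10.7335^0.4 ≈ 2.5840
c* = (1 − s)·y* = (1 − 0.27) × 2.5840 ≈ 1.8863

c* ≈ 1.89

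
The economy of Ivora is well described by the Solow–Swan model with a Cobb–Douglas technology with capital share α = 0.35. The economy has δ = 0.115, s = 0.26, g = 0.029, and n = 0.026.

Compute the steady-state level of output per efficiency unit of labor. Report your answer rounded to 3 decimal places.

y* = 1.257

In steady state, investment equals break-even investment: s·k^α = (n + g + δ)·k.
Rearranging, k^(1−α) = s / (n + g + δ).
k^0.65 = 0.26 / (0.026 + 0.029 + 0.115) = 0.26 / 0.170 = 1.5294
k* = 1.5294^(1/0.65) ≈ 1.9226
y* = (k*)^α = 1.9226^0.35 ≈ 1.2571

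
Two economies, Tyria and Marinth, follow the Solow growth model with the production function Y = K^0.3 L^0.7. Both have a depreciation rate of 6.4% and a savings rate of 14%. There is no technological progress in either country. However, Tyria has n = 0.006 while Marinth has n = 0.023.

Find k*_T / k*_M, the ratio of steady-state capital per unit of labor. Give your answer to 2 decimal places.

Steady-state k* = [s/(n + δ)]^(1/(1−α)), so the ratio is [ (s_T/(n + δ)_T) / (s_M/(n + δ)_M) ]^1.4286.
s_T/(n + δ)_T = 0.14/0.070 = 2.0000; s_M/(n + δ)_M = 0.14/0.087 = 1.6092.
Ratio = (2.0000/1.6092)^1.4286 = 1.2429^1.4286 ≈ 1.3643

ratio ≈ 1.36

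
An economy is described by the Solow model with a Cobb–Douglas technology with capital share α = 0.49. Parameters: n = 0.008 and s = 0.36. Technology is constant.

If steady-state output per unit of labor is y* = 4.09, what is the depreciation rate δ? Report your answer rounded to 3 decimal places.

At the steady state, Δk = 0, so s·k^α = (n + δ)·k.
Since y* = [s/(n + δ)]^(α/(1−α)), we have s/(n + δ) = (y*)^((1−α)/α) = 4.09^1.0408 = 4.3319.
Therefore n + δ = s / 4.3319 = 0.36 / 4.3319 = 0.0831, so δ = 0.0831 − 0.008 = 0.0751.

δ ≈ 0.075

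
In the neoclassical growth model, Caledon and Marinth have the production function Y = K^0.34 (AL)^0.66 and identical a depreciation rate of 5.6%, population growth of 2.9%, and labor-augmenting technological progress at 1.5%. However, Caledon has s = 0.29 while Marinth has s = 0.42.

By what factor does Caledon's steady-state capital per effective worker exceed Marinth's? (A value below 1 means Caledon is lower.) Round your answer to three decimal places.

Steady-state k* = [s/(n + g + δ)]^(1/(1−α)), so the ratio is [ (s_C/(n + g + δ)_C) / (s_M/(n + g + δ)_M) ]^1.5152.
s_C/(n + g + δ)_C = 0.29/0.100 = 2.9000; s_M/(n + g + δ)_M = 0.42/0.100 = 4.2000.
Ratio = (2.9000/4.2000)^1.5152 = 0.6905^1.5152 ≈ 0.5706

k*_C / k*_M ≈ 0.571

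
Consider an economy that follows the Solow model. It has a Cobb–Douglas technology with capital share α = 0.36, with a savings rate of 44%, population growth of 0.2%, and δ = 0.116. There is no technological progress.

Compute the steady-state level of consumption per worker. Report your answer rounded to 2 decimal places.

c* = 1.17

At the steady state, Δk = 0, so s·k^α = (n + δ)·k.
Rearranging, k^(1−α) = s / (n + δ).
k^0.64 = 0.44 / (0.002 + 0.116) = 0.44 / 0.118 = 3.7288
k* = 3.7288^(1/0.64) ≈ 7.8177
y* = (k*)^α = 7.8177^0.36 ≈ 2.0966
c* = (1 − s)·y* = (1 − 0.44) × 2.0966 ≈ 1.1741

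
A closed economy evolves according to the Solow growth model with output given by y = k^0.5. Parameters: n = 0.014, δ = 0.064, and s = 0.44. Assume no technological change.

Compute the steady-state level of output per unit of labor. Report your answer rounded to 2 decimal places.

At the steady state, Δk = 0, so s·k^α = (n + δ)·k.
Dividing both sides by k: k^(1−α) = s / (n + δ).
k^0.5 = 0.44 / (0.014 + 0.064) = 0.44 / 0.078 = 5.6410
k* = 5.6410^(1/0.5) ≈ 31.8209
y* = (k*)^α = 31.8209^0.5 ≈ 5.6410

y* ≈ 5.64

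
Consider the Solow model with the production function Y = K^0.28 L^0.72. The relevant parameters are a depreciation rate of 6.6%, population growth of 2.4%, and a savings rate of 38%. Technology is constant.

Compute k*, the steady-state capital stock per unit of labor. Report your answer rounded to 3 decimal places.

Steady state requires s·f(k) = (n + δ)·k, i.e. s·k^α = (n + δ)·k.
Dividing both sides by k: k^(1−α) = s / (n + δ).
k^0.72 = 0.38 / (0.024 + 0.066) = 0.38 / 0.090 = 4.2222
k* = 4.2222^(1/0.72) ≈ 7.3927

k* ≈ 7.393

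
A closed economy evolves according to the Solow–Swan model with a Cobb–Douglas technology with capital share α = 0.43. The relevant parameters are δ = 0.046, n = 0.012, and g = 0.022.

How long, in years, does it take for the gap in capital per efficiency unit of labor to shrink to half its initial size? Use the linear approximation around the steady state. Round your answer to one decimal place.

Near the steady state the convergence rate is λ = (1 − α)(n + g + δ).
λ = (1 − 0.43) × 0.080 = 0.57 × 0.080 = 0.0456
Half-life = ln 2 / λ = 0.6931 / 0.0456 ≈ 15.20 years

t_½ ≈ 15.2 years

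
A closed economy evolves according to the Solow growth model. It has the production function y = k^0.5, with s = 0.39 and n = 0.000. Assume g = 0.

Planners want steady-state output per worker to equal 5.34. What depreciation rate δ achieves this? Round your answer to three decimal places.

Steady state requires s·f(k) = (n + δ)·k, i.e. s·k^α = (n + δ)·k.
Since y* = [s/(n + δ)]^(α/(1−α)), we have s/(n + δ) = (y*)^((1−α)/α) = 5.34^1 = 5.3400.
Therefore n + δ = s / 5.3400 = 0.39 / 5.3400 = 0.0730, so δ = 0.0730 − 0.000 = 0.0730.

δ ≈ 0.073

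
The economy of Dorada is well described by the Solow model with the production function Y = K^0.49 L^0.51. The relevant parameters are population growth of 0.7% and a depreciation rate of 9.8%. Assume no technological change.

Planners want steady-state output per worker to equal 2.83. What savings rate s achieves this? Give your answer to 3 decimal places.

s ≈ 0.310

At the steady state, Δk = 0, so s·k^α = (n + δ)·k.
Since y* = [s/(n + δ)]^(α/(1−α)), we have s/(n + δ) = (y*)^((1−α)/α) = 2.83^1.0408 = 2.9527.
Therefore s = 2.9527 × (n + δ) = 2.9527 × 0.105 = 0.3100.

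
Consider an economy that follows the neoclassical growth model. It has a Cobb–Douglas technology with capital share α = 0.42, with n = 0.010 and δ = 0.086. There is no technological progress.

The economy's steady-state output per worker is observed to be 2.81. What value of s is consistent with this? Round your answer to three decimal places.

s ≈ 0.400

In steady state, investment equals break-even investment: s·k^α = (n + δ)·k.
Since y* = [s/(n + δ)]^(α/(1−α)), we have s/(n + δ) = (y*)^((1−α)/α) = 2.81^1.381 = 4.1655.
Therefore s = 4.1655 × (n + δ) = 4.1655 × 0.096 = 0.3999.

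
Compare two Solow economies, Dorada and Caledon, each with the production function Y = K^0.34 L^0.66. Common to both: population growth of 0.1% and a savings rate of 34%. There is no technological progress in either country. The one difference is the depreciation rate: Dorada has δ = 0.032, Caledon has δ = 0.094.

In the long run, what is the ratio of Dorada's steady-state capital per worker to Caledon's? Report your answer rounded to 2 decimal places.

ratio ≈ 4.96

Steady-state k* = [s/(n + δ)]^(1/(1−α)), so the ratio is [ (s_D/(n + δ)_D) / (s_C/(n + δ)_C) ]^1.5152.
s_D/(n + δ)_D = 0.34/0.033 = 10.3030; s_C/(n + δ)_C = 0.34/0.095 = 3.5789.
Ratio = (10.3030/3.5789)^1.5152 = 2.8788^1.5152 ≈ 4.9636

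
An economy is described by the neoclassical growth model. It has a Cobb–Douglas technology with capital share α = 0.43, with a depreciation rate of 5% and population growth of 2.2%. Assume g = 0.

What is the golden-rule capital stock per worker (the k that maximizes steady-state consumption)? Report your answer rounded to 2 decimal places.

k_gold ≈ 23.00

The golden rule sets f'(k) = n + δ, i.e. α·k^(α−1) = n + δ.
So k^(1−α) = α / (n + δ) = 0.43 / 0.072 = 5.9722.
k_gold = 5.9722^(1/0.57) ≈ 22.9953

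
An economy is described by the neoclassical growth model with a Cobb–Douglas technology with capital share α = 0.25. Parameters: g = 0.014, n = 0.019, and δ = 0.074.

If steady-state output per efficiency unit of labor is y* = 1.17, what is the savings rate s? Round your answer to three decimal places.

In steady state, investment equals break-even investment: s·k^α = (n + g + δ)·k.
Since y* = [s/(n + g + δ)]^(α/(1−α)), we have s/(n + g + δ) = (y*)^((1−α)/α) = 1.17^3 = 1.6016.
Therefore s = 1.6016 × (n + g + δ) = 1.6016 × 0.107 = 0.1714.

s ≈ 0.171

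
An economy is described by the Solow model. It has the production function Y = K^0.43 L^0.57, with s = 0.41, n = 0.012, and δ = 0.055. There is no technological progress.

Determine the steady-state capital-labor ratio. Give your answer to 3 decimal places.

Steady state requires s·f(k) = (n + δ)·k, i.e. s·k^α = (n + δ)·k.
Rearranging, k^(1−α) = s / (n + δ).
k^0.57 = 0.41 / (0.012 + 0.055) = 0.41 / 0.067 = 6.1194
k* = 6.1194^(1/0.57) ≈ 23.9989

k* = 23.999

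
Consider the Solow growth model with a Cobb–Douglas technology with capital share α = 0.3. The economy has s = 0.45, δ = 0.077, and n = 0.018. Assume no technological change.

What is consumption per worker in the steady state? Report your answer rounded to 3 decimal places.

c* ≈ 1.071

Steady state requires s·f(k) = (n + δ)·k, i.e. s·k^α = (n + δ)·k.
Rearranging, k^(1−α) = s / (n + δ).
k^0.7 = 0.45 / (0.018 + 0.077) = 0.45 / 0.095 = 4.7368
k* = 4.7368^(1/0.7) ≈ 9.2253
y* = (k*)^α = 9.2253^0.3 ≈ 1.9476
c* = (1 − s)·y* = (1 − 0.45) × 1.9476 ≈ 1.0712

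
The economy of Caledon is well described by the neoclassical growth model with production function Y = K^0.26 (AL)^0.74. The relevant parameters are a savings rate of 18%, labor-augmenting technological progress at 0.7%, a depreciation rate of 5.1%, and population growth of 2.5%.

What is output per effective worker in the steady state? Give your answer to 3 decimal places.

At the steady state, Δk = 0, so s·k^α = (n + g + δ)·k.
Rearranging, k^(1−α) = s / (n + g + δ).
k^0.74 = 0.18 / (0.025 + 0.007 + 0.051) = 0.18 / 0.083 = 2.1687
k* = 2.1687^(1/0.74) ≈ 2.8466
y* = (k*)^α = 2.8466^0.26 ≈ 1.3126

y* ≈ 1.313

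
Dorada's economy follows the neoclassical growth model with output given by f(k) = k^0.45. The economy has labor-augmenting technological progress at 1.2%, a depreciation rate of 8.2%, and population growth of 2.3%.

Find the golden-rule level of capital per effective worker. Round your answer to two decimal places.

The golden rule sets f'(k) = n + g + δ, i.e. α·k^(α−1) = n + g + δ.
So k^(1−α) = α / (n + g + δ) = 0.45 / 0.117 = 3.8462.
k_gold = 3.8462^(1/0.55) ≈ 11.5796

k_gold ≈ 11.58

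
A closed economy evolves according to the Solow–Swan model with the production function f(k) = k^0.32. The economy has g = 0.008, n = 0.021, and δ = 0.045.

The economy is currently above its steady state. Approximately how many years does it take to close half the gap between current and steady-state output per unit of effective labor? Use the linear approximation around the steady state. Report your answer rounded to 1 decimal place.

Near the steady state the convergence rate is λ = (1 − α)(n + g + δ).
λ = (1 − 0.32) × 0.074 = 0.68 × 0.074 = 0.05032
Half-life = ln 2 / λ = 0.6931 / 0.05032 ≈ 13.77 years

half-life ≈ 13.8 years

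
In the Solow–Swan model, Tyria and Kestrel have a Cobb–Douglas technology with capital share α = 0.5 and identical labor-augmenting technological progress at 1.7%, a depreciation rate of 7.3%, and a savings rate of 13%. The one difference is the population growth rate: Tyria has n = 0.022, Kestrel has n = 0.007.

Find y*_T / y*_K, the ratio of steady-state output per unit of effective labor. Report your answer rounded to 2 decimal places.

y*_T / y*_K ≈ 0.87

Steady-state y* = [s/(n + g + δ)]^(α/(1−α)), so the ratio is [ (s_T/(n + g + δ)_T) / (s_K/(n + g + δ)_K) ]^1.
s_T/(n + g + δ)_T = 0.13/0.112 = 1.1607; s_K/(n + g + δ)_K = 0.13/0.097 = 1.3402.
Ratio = (1.1607/1.3402)^1 = 0.8661^1 ≈ 0.8661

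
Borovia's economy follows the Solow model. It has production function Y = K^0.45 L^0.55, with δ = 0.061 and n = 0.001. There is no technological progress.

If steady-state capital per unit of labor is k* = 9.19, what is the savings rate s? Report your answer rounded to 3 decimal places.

s ≈ 0.210

At the steady state, Δk = 0, so s·k^α = (n + δ)·k.
So s / (n + δ) = (k*)^(1−α) = 9.19^0.55 = 3.3871.
Therefore s = 3.3871 × (n + δ) = 3.3871 × 0.062 = 0.2100.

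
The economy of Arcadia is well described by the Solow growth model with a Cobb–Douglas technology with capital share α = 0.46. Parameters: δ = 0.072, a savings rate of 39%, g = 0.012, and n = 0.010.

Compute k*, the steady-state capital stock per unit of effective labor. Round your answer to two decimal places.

k* ≈ 13.94

At the steady state, Δk = 0, so s·k^α = (n + g + δ)·k.
Rearranging, k^(1−α) = s / (n + g + δ).
k^0.54 = 0.39 / (0.010 + 0.012 + 0.072) = 0.39 / 0.094 = 4.1489
k* = 4.1489^(1/0.54) ≈ 13.9418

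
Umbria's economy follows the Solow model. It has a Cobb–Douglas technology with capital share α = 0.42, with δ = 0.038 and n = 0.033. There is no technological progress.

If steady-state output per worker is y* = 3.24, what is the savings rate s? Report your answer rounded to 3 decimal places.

s ≈ 0.360

Steady state requires s·f(k) = (n + δ)·k, i.e. s·k^α = (n + δ)·k.
Since y* = [s/(n + δ)]^(α/(1−α)), we have s/(n + δ) = (y*)^((1−α)/α) = 3.24^1.381 = 5.0706.
Therefore s = 5.0706 × (n + δ) = 5.0706 × 0.071 = 0.3600.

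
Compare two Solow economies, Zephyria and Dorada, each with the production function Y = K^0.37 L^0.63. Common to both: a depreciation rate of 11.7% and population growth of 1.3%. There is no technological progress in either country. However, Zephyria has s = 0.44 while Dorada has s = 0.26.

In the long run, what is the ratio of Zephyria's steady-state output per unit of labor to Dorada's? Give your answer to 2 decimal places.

y*_Z / y*_D ≈ 1.36

Steady-state y* = [s/(n + δ)]^(α/(1−α)), so the ratio is [ (s_Z/(n + δ)_Z) / (s_D/(n + δ)_D) ]^0.5873.
s_Z/(n + δ)_Z = 0.44/0.130 = 3.3846; s_D/(n + δ)_D = 0.26/0.130 = 2.0000.
Ratio = (3.3846/2.0000)^0.5873 = 1.6923^0.5873 ≈ 1.3620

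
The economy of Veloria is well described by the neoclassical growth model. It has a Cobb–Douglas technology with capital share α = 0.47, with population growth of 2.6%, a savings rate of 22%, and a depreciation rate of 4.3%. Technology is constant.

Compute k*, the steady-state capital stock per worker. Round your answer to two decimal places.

Steady state requires s·f(k) = (n + δ)·k, i.e. s·k^α = (n + δ)·k.
Rearranging, k^(1−α) = s / (n + δ).
k^0.53 = 0.22 / (0.026 + 0.043) = 0.22 / 0.069 = 3.1884
k* = 3.1884^(1/0.53) ≈ 8.9153

k* ≈ 8.92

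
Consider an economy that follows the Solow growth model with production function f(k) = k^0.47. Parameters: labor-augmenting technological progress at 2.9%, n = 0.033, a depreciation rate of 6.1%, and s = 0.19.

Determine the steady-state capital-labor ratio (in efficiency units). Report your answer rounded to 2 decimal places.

At the steady state, Δk = 0, so s·k^α = (n + g + δ)·k.
Rearranging, k^(1−α) = s / (n + g + δ).
k^0.53 = 0.19 / (0.033 + 0.029 + 0.061) = 0.19 / 0.123 = 1.5447
k* = 1.5447^(1/0.53) ≈ 2.2715

k* = 2.27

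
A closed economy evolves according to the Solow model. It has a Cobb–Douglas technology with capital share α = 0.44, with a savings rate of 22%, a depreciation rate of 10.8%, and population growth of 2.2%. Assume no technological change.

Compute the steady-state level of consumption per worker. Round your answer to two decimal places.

In steady state, investment equals break-even investment: s·k^α = (n + δ)·k.
Dividing both sides by k: k^(1−α) = s / (n + δ).
k^0.56 = 0.22 / (0.022 + 0.108) = 0.22 / 0.130 = 1.6923
k* = 1.6923^(1/0.56) ≈ 2.5586
y* = (k*)^α = 2.5586^0.44 ≈ 1.5119
c* = (1 − s)·y* = (1 − 0.22) × 1.5119 ≈ 1.1793

c* ≈ 1.18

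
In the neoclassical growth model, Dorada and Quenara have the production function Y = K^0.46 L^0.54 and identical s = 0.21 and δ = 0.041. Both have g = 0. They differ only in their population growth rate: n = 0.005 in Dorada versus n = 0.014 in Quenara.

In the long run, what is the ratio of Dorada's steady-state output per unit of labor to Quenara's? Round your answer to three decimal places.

ratio ≈ 1.164

Steady-state y* = [s/(n + δ)]^(α/(1−α)), so the ratio is [ (s_D/(n + δ)_D) / (s_Q/(n + δ)_Q) ]^0.8519.
s_D/(n + δ)_D = 0.21/0.046 = 4.5652; s_Q/(n + δ)_Q = 0.21/0.055 = 3.8182.
Ratio = (4.5652/3.8182)^0.8519 = 1.1956^0.8519 ≈ 1.1644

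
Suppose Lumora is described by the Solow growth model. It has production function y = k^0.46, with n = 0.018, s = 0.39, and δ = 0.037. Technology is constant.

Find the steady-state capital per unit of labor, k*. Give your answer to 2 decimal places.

k* ≈ 37.62

In steady state, investment equals break-even investment: s·k^α = (n + δ)·k.
Dividing both sides by k: k^(1−α) = s / (n + δ).
k^0.54 = 0.39 / (0.018 + 0.037) = 0.39 / 0.055 = 7.0909
k* = 7.0909^(1/0.54) ≈ 37.6160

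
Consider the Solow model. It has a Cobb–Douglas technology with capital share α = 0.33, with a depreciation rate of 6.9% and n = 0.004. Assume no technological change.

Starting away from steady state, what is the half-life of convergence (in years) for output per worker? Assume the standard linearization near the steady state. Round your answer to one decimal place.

t_½ ≈ 14.2 years

Near the steady state the convergence rate is λ = (1 − α)(n + δ).
λ = (1 − 0.33) × 0.073 = 0.67 × 0.073 = 0.04891
Half-life = ln 2 / λ = 0.6931 / 0.04891 ≈ 14.17 years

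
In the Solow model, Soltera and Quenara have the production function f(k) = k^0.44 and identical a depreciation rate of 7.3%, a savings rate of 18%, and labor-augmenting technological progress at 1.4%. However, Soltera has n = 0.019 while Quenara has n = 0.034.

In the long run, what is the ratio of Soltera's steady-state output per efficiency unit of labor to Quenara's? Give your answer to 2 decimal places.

Steady-state y* = [s/(n + g + δ)]^(α/(1−α)), so the ratio is [ (s_S/(n + g + δ)_S) / (s_Q/(n + g + δ)_Q) ]^0.7857.
s_S/(n + g + δ)_S = 0.18/0.106 = 1.6981; s_Q/(n + g + δ)_Q = 0.18/0.121 = 1.4876.
Ratio = (1.6981/1.4876)^0.7857 = 1.1415^0.7857 ≈ 1.1096

y*_S / y*_Q ≈ 1.11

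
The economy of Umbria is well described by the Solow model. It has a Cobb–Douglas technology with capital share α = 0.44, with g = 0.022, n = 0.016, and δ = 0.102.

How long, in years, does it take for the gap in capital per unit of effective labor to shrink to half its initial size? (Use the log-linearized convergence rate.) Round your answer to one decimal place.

about 8.8 years

Near the steady state the convergence rate is λ = (1 − α)(n + g + δ).
λ = (1 − 0.44) × 0.140 = 0.56 × 0.140 = 0.0784
Half-life = ln 2 / λ = 0.6931 / 0.0784 ≈ 8.84 years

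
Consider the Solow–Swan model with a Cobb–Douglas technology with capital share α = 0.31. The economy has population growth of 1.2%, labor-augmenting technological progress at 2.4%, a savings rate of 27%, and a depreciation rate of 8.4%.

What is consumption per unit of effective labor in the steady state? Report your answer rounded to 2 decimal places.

Steady state requires s·f(k) = (n + g + δ)·k, i.e. s·k^α = (n + g + δ)·k.
Dividing both sides by k: k^(1−α) = s / (n + g + δ).
k^0.69 = 0.27 / (0.012 + 0.024 + 0.084) = 0.27 / 0.120 = 2.2500
k* = 2.2500^(1/0.69) ≈ 3.2390
y* = (k*)^α = 3.2390^0.31 ≈ 1.4396
c* = (1 − s)·y* = (1 − 0.27) × 1.4396 ≈ 1.0509

c* = 1.05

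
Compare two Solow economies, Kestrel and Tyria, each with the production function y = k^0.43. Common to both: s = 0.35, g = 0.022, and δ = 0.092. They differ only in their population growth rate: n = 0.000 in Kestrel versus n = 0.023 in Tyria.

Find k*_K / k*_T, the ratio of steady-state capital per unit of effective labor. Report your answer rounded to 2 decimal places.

Steady-state k* = [s/(n + g + δ)]^(1/(1−α)), so the ratio is [ (s_K/(n + g + δ)_K) / (s_T/(n + g + δ)_T) ]^1.7544.
s_K/(n + g + δ)_K = 0.35/0.114 = 3.0702; s_T/(n + g + δ)_T = 0.35/0.137 = 2.5547.
Ratio = (3.0702/2.5547)^1.7544 = 1.2018^1.7544 ≈ 1.3806

ratio ≈ 1.38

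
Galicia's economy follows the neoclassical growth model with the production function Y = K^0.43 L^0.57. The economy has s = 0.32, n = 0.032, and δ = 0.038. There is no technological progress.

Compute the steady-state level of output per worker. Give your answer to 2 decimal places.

y* ≈ 3.15

At the steady state, Δk = 0, so s·k^α = (n + δ)·k.
Dividing both sides by k: k^(1−α) = s / (n + δ).
k^0.57 = 0.32 / (0.032 + 0.038) = 0.32 / 0.070 = 4.5714
k* = 4.5714^(1/0.57) ≈ 14.3874
y* = (k*)^α = 14.3874^0.43 ≈ 3.1473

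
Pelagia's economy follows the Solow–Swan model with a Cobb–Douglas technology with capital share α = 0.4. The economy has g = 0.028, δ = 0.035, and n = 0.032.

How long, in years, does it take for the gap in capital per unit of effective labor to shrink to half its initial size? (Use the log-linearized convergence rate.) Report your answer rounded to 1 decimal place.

Near the steady state the convergence rate is λ = (1 − α)(n + g + δ).
λ = (1 − 0.4) × 0.095 = 0.6 × 0.095 = 0.0570
Half-life = ln 2 / λ = 0.6931 / 0.0570 ≈ 12.16 years

half-life ≈ 12.2 years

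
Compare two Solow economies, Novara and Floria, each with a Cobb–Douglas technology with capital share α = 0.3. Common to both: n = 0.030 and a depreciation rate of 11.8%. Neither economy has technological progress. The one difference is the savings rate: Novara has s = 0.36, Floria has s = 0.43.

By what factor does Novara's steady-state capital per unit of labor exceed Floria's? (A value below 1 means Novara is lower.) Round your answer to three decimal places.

ratio ≈ 0.776

Steady-state k* = [s/(n + δ)]^(1/(1−α)), so the ratio is [ (s_N/(n + δ)_N) / (s_F/(n + δ)_F) ]^1.4286.
s_N/(n + δ)_N = 0.36/0.148 = 2.4324; s_F/(n + δ)_F = 0.43/0.148 = 2.9054.
Ratio = (2.4324/2.9054)^1.4286 = 0.8372^1.4286 ≈ 0.7758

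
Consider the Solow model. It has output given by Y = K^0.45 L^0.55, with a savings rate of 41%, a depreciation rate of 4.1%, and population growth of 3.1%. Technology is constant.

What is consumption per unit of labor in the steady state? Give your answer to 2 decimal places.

c* = 2.45

Steady state requires s·f(k) = (n + δ)·k, i.e. s·k^α = (n + δ)·k.
Rearranging, k^(1−α) = s / (n + δ).
k^0.55 = 0.41 / (0.031 + 0.041) = 0.41 / 0.072 = 5.6944
k* = 5.6944^(1/0.55) ≈ 23.6342
y* = (k*)^α = 23.6342^0.45 ≈ 4.1504
c* = (1 − s)·y* = (1 − 0.41) × 4.1504 ≈ 2.4487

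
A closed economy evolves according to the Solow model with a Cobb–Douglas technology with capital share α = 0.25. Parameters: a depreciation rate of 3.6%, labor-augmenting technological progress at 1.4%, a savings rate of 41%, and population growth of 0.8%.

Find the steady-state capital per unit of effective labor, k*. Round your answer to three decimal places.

In steady state, investment equals break-even investment: s·k^α = (n + g + δ)·k.
Dividing both sides by k: k^(1−α) = s / (n + g + δ).
k^0.75 = 0.41 / (0.008 + 0.014 + 0.036) = 0.41 / 0.058 = 7.0690
k* = 7.0690^(1/0.75) ≈ 13.5668

k* = 13.567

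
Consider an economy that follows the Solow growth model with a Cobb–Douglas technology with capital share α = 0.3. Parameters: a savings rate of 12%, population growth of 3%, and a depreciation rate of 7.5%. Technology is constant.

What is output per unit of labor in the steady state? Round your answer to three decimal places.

Steady state requires s·f(k) = (n + δ)·k, i.e. s·k^α = (n + δ)·k.
Dividing both sides by k: k^(1−α) = s / (n + δ).
k^0.7 = 0.12 / (0.030 + 0.075) = 0.12 / 0.105 = 1.1429
k* = 1.1429^(1/0.7) ≈ 1.2102
y* = (k*)^α = 1.2102^0.3 ≈ 1.0589

y* = 1.059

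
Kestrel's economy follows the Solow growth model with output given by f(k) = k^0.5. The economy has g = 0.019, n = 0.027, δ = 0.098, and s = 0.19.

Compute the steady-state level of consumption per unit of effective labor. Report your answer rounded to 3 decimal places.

At the steady state, Δk = 0, so s·k^α = (n + g + δ)·k.
Dividing both sides by k: k^(1−α) = s / (n + g + δ).
k^0.5 = 0.19 / (0.027 + 0.019 + 0.098) = 0.19 / 0.144 = 1.3194
k* = 1.3194^(1/0.5) ≈ 1.7408
y* = (k*)^α = 1.7408^0.5 ≈ 1.3194
c* = (1 − s)·y* = (1 − 0.19) × 1.3194 ≈ 1.0687

c* ≈ 1.069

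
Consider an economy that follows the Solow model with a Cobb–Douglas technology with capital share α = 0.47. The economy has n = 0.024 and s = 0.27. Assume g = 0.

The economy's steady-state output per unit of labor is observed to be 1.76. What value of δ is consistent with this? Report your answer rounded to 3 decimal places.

In steady state, investment equals break-even investment: s·k^α = (n + δ)·k.
Since y* = [s/(n + δ)]^(α/(1−α)), we have s/(n + δ) = (y*)^((1−α)/α) = 1.76^1.1277 = 1.8918.
Therefore n + δ = s / 1.8918 = 0.27 / 1.8918 = 0.1427, so δ = 0.1427 − 0.024 = 0.1187.

δ ≈ 0.119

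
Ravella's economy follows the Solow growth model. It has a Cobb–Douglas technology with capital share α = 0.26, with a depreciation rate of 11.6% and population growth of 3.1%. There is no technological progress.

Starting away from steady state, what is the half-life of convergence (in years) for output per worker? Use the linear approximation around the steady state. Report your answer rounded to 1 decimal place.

Near the steady state the convergence rate is λ = (1 − α)(n + δ).
λ = (1 − 0.26) × 0.147 = 0.74 × 0.147 = 0.10878
Half-life = ln 2 / λ = 0.6931 / 0.10878 ≈ 6.37 years

half-life ≈ 6.4 years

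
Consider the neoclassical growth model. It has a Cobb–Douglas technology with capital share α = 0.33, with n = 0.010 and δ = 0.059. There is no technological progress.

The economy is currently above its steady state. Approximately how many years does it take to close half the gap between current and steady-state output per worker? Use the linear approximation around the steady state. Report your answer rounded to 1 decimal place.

t_½ ≈ 15.0 years

Near the steady state the convergence rate is λ = (1 − α)(n + δ).
λ = (1 − 0.33) × 0.069 = 0.67 × 0.069 = 0.04623
Half-life = ln 2 / λ = 0.6931 / 0.04623 ≈ 14.99 years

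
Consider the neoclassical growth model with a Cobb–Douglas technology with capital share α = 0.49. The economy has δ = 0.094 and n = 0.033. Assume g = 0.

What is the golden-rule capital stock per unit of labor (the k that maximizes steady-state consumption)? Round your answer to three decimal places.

The golden rule sets f'(k) = n + δ, i.e. α·k^(α−1) = n + δ.
So k^(1−α) = α / (n + δ) = 0.49 / 0.127 = 3.8583.
k_gold = 3.8583^(1/0.51) ≈ 14.1187

k_gold ≈ 14.119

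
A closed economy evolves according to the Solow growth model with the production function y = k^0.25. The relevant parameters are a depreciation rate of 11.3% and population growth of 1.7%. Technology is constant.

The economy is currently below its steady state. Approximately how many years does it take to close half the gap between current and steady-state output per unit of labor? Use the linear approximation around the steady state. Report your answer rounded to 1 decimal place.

t_½ ≈ 7.1 years

Near the steady state the convergence rate is λ = (1 − α)(n + δ).
λ = (1 − 0.25) × 0.130 = 0.75 × 0.130 = 0.0975
Half-life = ln 2 / λ = 0.6931 / 0.0975 ≈ 7.11 years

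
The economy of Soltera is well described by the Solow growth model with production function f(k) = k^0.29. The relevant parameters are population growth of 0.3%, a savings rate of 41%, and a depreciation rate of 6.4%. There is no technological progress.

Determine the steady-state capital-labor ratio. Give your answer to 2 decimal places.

Steady state requires s·f(k) = (n + δ)·k, i.e. s·k^α = (n + δ)·k.
Rearranging, k^(1−α) = s / (n + δ).
k^0.71 = 0.41 / (0.003 + 0.064) = 0.41 / 0.067 = 6.1194
k* = 6.1194^(1/0.71) ≈ 12.8245

k* = 12.82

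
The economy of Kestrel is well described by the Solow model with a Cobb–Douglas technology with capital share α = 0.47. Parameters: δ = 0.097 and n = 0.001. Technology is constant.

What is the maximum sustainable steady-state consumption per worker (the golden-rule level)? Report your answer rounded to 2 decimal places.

At the golden rule, f'(k) = n + δ, so α·k^(α−1) = n + δ and k_gold = (α/(n + δ))^(1/(1−α)).
k_gold = (0.47/0.098)^(1/0.53) = 4.7959^1.8868 ≈ 19.2604
c_gold = f(k_gold) − (n + δ)·k_gold = 4.0160 − 0.098×19.2604 ≈ 2.1285

c_gold ≈ 2.13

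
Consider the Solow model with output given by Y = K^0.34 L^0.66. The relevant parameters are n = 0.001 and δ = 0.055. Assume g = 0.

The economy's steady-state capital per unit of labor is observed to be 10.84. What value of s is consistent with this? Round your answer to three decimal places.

s ≈ 0.270

In steady state, investment equals break-even investment: s·k^α = (n + δ)·k.
So s / (n + δ) = (k*)^(1−α) = 10.84^0.66 = 4.8208.
Therefore s = 4.8208 × (n + δ) = 4.8208 × 0.056 = 0.2700.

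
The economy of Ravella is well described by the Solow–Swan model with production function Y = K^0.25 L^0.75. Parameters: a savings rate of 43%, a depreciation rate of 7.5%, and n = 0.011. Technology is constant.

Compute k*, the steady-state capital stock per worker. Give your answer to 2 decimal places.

At the steady state, Δk = 0, so s·k^α = (n + δ)·k.
Rearranging, k^(1−α) = s / (n + δ).
k^0.75 = 0.43 / (0.011 + 0.075) = 0.43 / 0.086 = 5.0000
k* = 5.0000^(1/0.75) ≈ 8.5499

k* = 8.55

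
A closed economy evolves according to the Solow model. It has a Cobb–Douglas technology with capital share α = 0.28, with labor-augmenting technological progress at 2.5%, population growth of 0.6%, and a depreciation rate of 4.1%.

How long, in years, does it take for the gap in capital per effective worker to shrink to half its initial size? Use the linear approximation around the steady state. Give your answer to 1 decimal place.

about 13.4 years

Near the steady state the convergence rate is λ = (1 − α)(n + g + δ).
λ = (1 − 0.28) × 0.072 = 0.72 × 0.072 = 0.05184
Half-life = ln 2 / λ = 0.6931 / 0.05184 ≈ 13.37 years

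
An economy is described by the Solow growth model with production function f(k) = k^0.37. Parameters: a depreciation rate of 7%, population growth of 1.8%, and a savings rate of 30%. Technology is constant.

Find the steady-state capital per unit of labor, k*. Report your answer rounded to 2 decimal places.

At the steady state, Δk = 0, so s·k^α = (n + δ)·k.
Dividing both sides by k: k^(1−α) = s / (n + δ).
k^0.63 = 0.30 / (0.018 + 0.070) = 0.30 / 0.088 = 3.4091
k* = 3.4091^(1/0.63) ≈ 7.0058

k* ≈ 7.01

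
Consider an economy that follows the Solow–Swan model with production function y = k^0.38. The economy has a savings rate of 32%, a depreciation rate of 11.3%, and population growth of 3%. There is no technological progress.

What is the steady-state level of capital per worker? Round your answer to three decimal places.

At the steady state, Δk = 0, so s·k^α = (n + δ)·k.
Rearranging, k^(1−α) = s / (n + δ).
k^0.62 = 0.32 / (0.030 + 0.113) = 0.32 / 0.143 = 2.2378
k* = 2.2378^(1/0.62) ≈ 3.6663

k* ≈ 3.666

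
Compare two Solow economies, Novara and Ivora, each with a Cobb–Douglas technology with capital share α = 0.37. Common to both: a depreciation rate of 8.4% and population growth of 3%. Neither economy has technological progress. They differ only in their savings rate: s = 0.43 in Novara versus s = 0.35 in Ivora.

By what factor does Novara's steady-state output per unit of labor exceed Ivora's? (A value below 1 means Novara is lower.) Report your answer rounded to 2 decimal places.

Steady-state y* = [s/(n + δ)]^(α/(1−α)), so the ratio is [ (s_N/(n + δ)_N) / (s_I/(n + δ)_I) ]^0.5873.
s_N/(n + δ)_N = 0.43/0.114 = 3.7719; s_I/(n + δ)_I = 0.35/0.114 = 3.0702.
Ratio = (3.7719/3.0702)^0.5873 = 1.2286^0.5873 ≈ 1.1285

y*_N / y*_I ≈ 1.13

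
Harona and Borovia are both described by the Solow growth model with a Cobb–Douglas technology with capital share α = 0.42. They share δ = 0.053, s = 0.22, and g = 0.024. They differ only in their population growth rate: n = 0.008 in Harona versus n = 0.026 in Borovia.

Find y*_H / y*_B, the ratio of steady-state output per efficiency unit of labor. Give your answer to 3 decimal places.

Steady-state y* = [s/(n + g + δ)]^(α/(1−α)), so the ratio is [ (s_H/(n + g + δ)_H) / (s_B/(n + g + δ)_B) ]^0.7241.
s_H/(n + g + δ)_H = 0.22/0.085 = 2.5882; s_B/(n + g + δ)_B = 0.22/0.103 = 2.1359.
Ratio = (2.5882/2.1359)^0.7241 = 1.2118^0.7241 ≈ 1.1492

ratio ≈ 1.149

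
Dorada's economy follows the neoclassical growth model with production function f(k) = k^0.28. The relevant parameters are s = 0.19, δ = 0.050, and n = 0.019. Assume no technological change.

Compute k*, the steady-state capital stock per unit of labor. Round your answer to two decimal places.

Steady state requires s·f(k) = (n + δ)·k, i.e. s·k^α = (n + δ)·k.
Dividing both sides by k: k^(1−α) = s / (n + δ).
k^0.72 = 0.19 / (0.019 + 0.050) = 0.19 / 0.069 = 2.7536
k* = 2.7536^(1/0.72) ≈ 4.0829

k* = 4.08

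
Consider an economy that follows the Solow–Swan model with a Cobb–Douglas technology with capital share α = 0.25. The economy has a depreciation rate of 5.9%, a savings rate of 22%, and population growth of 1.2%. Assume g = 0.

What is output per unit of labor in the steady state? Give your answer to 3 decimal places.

At the steady state, Δk = 0, so s·k^α = (n + δ)·k.
Dividing both sides by k: k^(1−α) = s / (n + δ).
k^0.75 = 0.22 / (0.012 + 0.059) = 0.22 / 0.071 = 3.0986
k* = 3.0986^(1/0.75) ≈ 4.5174
y* = (k*)^α = 4.5174^0.25 ≈ 1.4579

y* = 1.458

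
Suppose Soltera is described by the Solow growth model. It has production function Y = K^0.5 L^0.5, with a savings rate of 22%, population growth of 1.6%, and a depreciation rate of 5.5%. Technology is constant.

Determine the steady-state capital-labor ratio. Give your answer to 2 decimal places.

At the steady state, Δk = 0, so s·k^α = (n + δ)·k.
Dividing both sides by k: k^(1−α) = s / (n + δ).
k^0.5 = 0.22 / (0.016 + 0.055) = 0.22 / 0.071 = 3.0986
k* = 3.0986^(1/0.5) ≈ 9.6013

k* ≈ 9.60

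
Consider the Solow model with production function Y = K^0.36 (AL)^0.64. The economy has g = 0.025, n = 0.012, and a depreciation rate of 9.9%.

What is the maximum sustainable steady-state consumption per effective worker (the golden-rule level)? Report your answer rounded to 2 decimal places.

At the golden rule, f'(k) = n + g + δ, so α·k^(α−1) = n + g + δ and k_gold = (α/(n + g + δ))^(1/(1−α)).
k_gold = (0.36/0.136)^(1/0.64) = 2.6471^1.5625 ≈ 4.5770
c_gold = f(k_gold) − (n + g + δ)·k_gold = 1.7291 − 0.136×4.5770 ≈ 1.1066

c_gold ≈ 1.11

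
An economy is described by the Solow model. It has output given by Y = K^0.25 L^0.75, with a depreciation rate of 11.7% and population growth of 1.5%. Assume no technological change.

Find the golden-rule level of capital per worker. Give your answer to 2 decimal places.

k_gold ≈ 2.34

The golden rule sets f'(k) = n + δ, i.e. α·k^(α−1) = n + δ.
So k^(1−α) = α / (n + δ) = 0.25 / 0.132 = 1.8939.
k_gold = 1.8939^(1/0.75) ≈ 2.3432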